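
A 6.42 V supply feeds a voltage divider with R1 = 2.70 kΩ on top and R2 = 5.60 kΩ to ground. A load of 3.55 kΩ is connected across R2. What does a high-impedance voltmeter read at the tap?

The load sits in parallel with R2: R2‖R_L = (5.60 × 3.55) / (5.60 + 3.55) = 2.173 kΩ.
V_out = 6.42 × 2.173 / (2.70 + 2.173) = 6.42 × 2.173/4.873 = 2.86 V.
(Unloaded it would have been 4.33 V.)

V_out ≈ 2.86 V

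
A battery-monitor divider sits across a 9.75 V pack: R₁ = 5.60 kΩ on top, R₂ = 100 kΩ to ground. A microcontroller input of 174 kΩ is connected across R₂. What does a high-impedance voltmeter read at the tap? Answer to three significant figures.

V_out ≈ 8.96 V

The load sits in parallel with R₂: R₂‖R_L = (100 × 174) / (100 + 174) = 63.50 kΩ.
V_out = 9.75 × 63.50 / (5.60 + 63.50) = 9.75 × 63.50/69.10 = 8.96 V.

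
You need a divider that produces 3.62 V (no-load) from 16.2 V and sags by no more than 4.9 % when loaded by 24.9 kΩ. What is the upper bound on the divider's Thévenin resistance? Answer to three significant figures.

R_th ≤ 1.28 kΩ

Loading drop = R_th/(R_th + R_L) ≤ 0.0490, so R_th ≤ R_L · ε/(1−ε) = 24.9 kΩ × 0.0490/0.9510 = 1.28 kΩ.
(Any R1, R2 with R2/(R1+R2) = 0.223 and R1‖R2 ≤ 1.28 kΩ will meet the spec.)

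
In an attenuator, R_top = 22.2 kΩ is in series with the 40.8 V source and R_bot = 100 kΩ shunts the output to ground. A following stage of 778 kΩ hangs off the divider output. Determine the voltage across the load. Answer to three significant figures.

The load sits in parallel with R_bot: R_bot‖R_L = (100 × 778) / (100 + 778) = 88.61 kΩ.
V_out = 40.8 × 88.61 / (22.2 + 88.61) = 40.8 × 88.61/110.8 = 32.6 V.

V_out ≈ 32.6 V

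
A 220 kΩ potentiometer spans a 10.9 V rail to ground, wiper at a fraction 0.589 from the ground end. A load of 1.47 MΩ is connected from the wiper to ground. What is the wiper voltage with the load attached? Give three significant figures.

V ≈ 6.20 V

The wiper splits the pot into (1−α)R = 90.42 kΩ above and αR = 129.6 kΩ below.
Lower section ‖ load = 119.1 kΩ.
V_wiper = 10.9 × 119.1/(90.42 + 119.1) = 6.20 V.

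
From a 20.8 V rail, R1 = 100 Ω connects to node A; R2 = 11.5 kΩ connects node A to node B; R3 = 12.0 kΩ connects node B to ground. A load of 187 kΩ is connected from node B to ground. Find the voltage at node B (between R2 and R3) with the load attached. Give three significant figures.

V ≈ 10.3 V

At node B, R3 is in parallel with the load: R3‖R_L = 11280 Ω.
Below node A the resistance is R2 + (R3‖R_L) = 22780 Ω, so V_A = 20.8 × 22780/22880 = 20.71 V.
Then V_B = V_A × (R3‖R_L)/(R2 + R3‖R_L) = 20.71 × 11280/22780 = 10.3 V.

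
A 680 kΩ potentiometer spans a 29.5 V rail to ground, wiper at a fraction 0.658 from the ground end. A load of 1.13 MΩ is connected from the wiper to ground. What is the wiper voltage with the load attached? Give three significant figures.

V ≈ 17.1 V

The wiper splits the pot into (1−α)R = 232.6 kΩ above and αR = 447.4 kΩ below.
Lower section ‖ load = 320.5 kΩ.
V_wiper = 29.5 × 320.5/(232.6 + 320.5) = 17.1 V.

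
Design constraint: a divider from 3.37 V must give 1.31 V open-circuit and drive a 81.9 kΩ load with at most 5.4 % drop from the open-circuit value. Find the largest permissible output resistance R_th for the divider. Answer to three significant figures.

Loading drop = R_th/(R_th + R_L) ≤ 0.0540, so R_th ≤ R_L · ε/(1−ε) = 81.9 kΩ × 0.0540/0.9460 = 4.68 kΩ.

R_th ≤ 4.68 kΩ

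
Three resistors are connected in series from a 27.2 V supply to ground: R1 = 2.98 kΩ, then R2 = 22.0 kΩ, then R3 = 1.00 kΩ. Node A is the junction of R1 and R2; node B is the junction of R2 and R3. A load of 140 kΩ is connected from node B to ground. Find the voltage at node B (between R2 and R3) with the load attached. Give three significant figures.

At node B, R3 is in parallel with the load: R3‖R_L = 0.9929 kΩ.
Below node A the resistance is R2 + (R3‖R_L) = 22.99 kΩ, so V_A = 27.2 × 22.99/25.97 = 24.08 V.
Then V_B = V_A × (R3‖R_L)/(R2 + R3‖R_L) = 24.08 × 0.9929/22.99 = 1.04 V.

V ≈ 1.04 V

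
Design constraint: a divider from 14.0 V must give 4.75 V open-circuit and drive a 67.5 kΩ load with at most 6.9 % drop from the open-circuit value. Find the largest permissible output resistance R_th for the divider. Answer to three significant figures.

Loading drop = R_th/(R_th + R_L) ≤ 0.0690, so R_th ≤ R_L · ε/(1−ε) = 67.5 kΩ × 0.0690/0.9310 = 5.00 kΩ.

R_th ≤ 5.00 kΩ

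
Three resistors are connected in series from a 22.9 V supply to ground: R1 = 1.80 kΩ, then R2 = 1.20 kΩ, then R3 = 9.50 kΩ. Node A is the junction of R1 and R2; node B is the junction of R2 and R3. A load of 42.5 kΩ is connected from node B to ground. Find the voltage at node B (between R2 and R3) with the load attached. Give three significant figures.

V ≈ 16.5 V

At node B, R3 is in parallel with the load: R3‖R_L = 7.764 kΩ.
Below node A the resistance is R2 + (R3‖R_L) = 8.964 kΩ, so V_A = 22.9 × 8.964/10.76 = 19.07 V.
Then V_B = V_A × (R3‖R_L)/(R2 + R3‖R_L) = 19.07 × 7.764/8.964 = 16.5 V.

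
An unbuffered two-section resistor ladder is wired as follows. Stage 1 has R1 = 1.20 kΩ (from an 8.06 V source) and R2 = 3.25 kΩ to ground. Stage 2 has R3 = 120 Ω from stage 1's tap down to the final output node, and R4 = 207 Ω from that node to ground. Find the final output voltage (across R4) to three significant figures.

V_out ≈ 1.01 V

Stage 2 presents R3+R4 = 327.0 Ω as a load on stage 1's tap.
Stage 1's lower leg becomes R2‖(R3+R4) = 297.1 Ω, so V_mid = 8.06 × 297.1/1497 = 1.600 V.
Stage 2 is itself unloaded: V_out = V_mid × R4/(R3+R4) = 1.600 × 207/327.0 = 1.01 V.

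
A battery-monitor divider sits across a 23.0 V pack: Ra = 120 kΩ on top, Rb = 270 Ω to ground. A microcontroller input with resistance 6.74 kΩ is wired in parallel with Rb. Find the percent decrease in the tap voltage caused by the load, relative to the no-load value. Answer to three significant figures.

3.84 %

The divider's output (Thévenin) resistance is Ra‖Rb = 269.4 Ω.
Fractional drop under load = R_th/(R_th + R_L) = 269.4 / (269.4 + 6740) = 0.03843.
So the output falls by 3.84 %.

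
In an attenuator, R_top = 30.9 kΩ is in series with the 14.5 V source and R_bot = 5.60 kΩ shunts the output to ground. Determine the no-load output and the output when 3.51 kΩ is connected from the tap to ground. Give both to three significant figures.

Open-circuit: V = 14.5 × 5.60/(30.9 + 5.60) = 2.22 V.
With the load, R_bot becomes R_bot‖R_L = 2.158 kΩ, so V = 14.5 × 2.158/33.06 = 0.946 V.

Unloaded: 2.22 V; loaded: 0.946 V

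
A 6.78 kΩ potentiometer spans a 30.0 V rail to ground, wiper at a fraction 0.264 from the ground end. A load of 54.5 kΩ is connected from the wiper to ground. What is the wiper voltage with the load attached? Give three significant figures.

V ≈ 7.73 V

The wiper splits the pot into (1−α)R = 4.990 kΩ above and αR = 1.790 kΩ below.
Lower section ‖ load = 1.733 kΩ.
V_wiper = 30.0 × 1.733/(4.990 + 1.733) = 7.73 V.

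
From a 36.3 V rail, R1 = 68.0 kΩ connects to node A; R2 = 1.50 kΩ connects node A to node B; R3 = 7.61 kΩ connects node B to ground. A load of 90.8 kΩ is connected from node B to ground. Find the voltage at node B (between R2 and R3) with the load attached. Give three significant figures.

V ≈ 3.33 V

At node B, R3 is in parallel with the load: R3‖R_L = 7.022 kΩ.
Below node A the resistance is R2 + (R3‖R_L) = 8.522 kΩ, so V_A = 36.3 × 8.522/76.52 = 4.042 V.
Then V_B = V_A × (R3‖R_L)/(R2 + R3‖R_L) = 4.042 × 7.022/8.522 = 3.33 V.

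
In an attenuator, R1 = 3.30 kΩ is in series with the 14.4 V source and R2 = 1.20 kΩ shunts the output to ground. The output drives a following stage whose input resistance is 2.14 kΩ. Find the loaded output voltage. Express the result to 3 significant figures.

The load sits in parallel with R2: R2‖R_L = (1.20 × 2.14) / (1.20 + 2.14) = 0.7689 kΩ.
V_out = 14.4 × 0.7689 / (3.30 + 0.7689) = 14.4 × 0.7689/4.069 = 2.72 V.

V_out ≈ 2.72 V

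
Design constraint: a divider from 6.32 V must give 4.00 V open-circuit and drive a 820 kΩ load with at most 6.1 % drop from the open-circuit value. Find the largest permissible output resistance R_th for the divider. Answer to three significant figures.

R_th ≤ 53.3 kΩ

Loading drop = R_th/(R_th + R_L) ≤ 0.0610, so R_th ≤ R_L · ε/(1−ε) = 820 kΩ × 0.0610/0.9390 = 53.3 kΩ.
(Any R1, R2 with R2/(R1+R2) = 0.633 and R1‖R2 ≤ 53.3 kΩ will meet the spec.)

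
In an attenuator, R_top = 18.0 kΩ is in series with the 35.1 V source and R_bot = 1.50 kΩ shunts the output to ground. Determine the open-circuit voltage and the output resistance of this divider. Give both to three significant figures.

V_th = 2.70 V, R_th = 1.38 kΩ

V_th is the open-circuit tap voltage: 35.1 × 1.50/(18.0 + 1.50) = 2.70 V.
With the supply zeroed, R_top and R_bot appear in parallel from the tap: R_th = R_top‖R_bot = (18.0 × 1.50)/19.50 = 1.38 kΩ.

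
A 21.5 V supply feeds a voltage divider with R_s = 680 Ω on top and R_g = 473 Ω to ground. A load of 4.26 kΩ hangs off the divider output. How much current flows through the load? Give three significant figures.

I_L ≈ 1.94 mA

R_g‖R_L = 425.7 Ω; V_out = 21.5 × 425.7/1106 = 8.278 V.
I_L = V_out / R_L = 8.278 / 4.26 kΩ = 1.94 mA.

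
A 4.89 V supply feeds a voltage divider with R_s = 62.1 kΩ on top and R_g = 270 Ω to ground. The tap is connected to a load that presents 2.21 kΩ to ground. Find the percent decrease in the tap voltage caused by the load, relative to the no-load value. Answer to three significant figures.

The divider's output (Thévenin) resistance is R_s‖R_g = 268.8 Ω.
Fractional drop under load = R_th/(R_th + R_L) = 268.8 / (268.8 + 2210) = 0.1085.
So the output falls by 10.8 %.

10.8 %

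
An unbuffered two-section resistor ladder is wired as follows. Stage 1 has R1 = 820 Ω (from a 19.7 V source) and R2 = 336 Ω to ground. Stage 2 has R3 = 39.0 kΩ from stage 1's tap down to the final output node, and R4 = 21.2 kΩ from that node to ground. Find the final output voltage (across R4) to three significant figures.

Stage 2 presents R3+R4 = 60200 Ω as a load on stage 1's tap.
Stage 1's lower leg becomes R2‖(R3+R4) = 334.1 Ω, so V_mid = 19.7 × 334.1/1154 = 5.703 V.
Stage 2 is itself unloaded: V_out = V_mid × R4/(R3+R4) = 5.703 × 21200/60200 = 2.01 V.

V_out ≈ 2.01 V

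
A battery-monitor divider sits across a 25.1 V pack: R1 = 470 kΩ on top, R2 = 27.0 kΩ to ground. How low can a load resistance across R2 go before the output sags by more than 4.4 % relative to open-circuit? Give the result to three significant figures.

R_L(min) ≈ 555 kΩ

Output resistance R_th = R1‖R2 = (470 × 27.0)/497.0 = 25.53 kΩ.
The fractional drop is R_th/(R_th + R_L); requiring this ≤ 0.0440 gives R_L ≥ R_th(1/0.0440 − 1) = 25.53 × 21.73 = 555 kΩ.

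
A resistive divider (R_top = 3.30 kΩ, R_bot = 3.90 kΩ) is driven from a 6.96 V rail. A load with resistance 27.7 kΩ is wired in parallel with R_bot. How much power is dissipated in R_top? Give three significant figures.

P ≈ 3.54 mW

Total resistance from the source is R_top + (R_bot‖R_L) = 6.719 kΩ, so I = 6.96/6.719 kΩ = 1.036 mA.
P = I²·R_top = (1.036 mA)² × 3.30 kΩ = 3.54 mW.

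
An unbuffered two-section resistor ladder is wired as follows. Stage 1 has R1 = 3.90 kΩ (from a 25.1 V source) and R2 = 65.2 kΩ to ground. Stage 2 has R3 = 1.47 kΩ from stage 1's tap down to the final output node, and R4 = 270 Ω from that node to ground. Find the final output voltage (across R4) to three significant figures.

V_out ≈ 1.18 V

Stage 2 presents R3+R4 = 1740 Ω as a load on stage 1's tap.
Stage 1's lower leg becomes R2‖(R3+R4) = 1695 Ω, so V_mid = 25.1 × 1695/5595 = 7.603 V.
Stage 2 is itself unloaded: V_out = V_mid × R4/(R3+R4) = 7.603 × 270/1740 = 1.18 V.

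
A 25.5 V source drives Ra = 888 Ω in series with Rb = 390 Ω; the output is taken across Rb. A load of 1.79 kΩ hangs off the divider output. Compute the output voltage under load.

V_out ≈ 6.76 V

The load sits in parallel with Rb: Rb‖R_L = (390 × 1790) / (390 + 1790) = 320.2 Ω.
V_out = 25.5 × 320.2 / (888 + 320.2) = 25.5 × 320.2/1208 = 6.76 V.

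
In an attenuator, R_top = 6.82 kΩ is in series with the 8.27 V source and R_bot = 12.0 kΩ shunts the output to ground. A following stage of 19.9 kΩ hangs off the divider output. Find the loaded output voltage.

V_out ≈ 4.33 V

The load sits in parallel with R_bot: R_bot‖R_L = (12.0 × 19.9) / (12.0 + 19.9) = 7.486 kΩ.
V_out = 8.27 × 7.486 / (6.82 + 7.486) = 8.27 × 7.486/14.31 = 4.33 V.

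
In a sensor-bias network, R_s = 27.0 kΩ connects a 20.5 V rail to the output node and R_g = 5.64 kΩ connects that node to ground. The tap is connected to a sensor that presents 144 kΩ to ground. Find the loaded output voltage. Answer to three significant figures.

V_out ≈ 3.43 V

The load sits in parallel with R_g: R_g‖R_L = (5.64 × 144) / (5.64 + 144) = 5.427 kΩ.
V_out = 20.5 × 5.427 / (27.0 + 5.427) = 20.5 × 5.427/32.43 = 3.43 V.
(Unloaded it would have been 3.54 V.)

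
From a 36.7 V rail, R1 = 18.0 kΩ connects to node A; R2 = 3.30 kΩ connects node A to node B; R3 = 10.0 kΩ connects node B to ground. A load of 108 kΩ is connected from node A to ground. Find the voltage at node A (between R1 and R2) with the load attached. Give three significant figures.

V ≈ 14.6 V

Below node A the series string R2+R3 = 13.30 kΩ sits in parallel with the 108 kΩ load: 11.84 kΩ.
V_A = 36.7 × 11.84/(18.0 + 11.84) = 14.6 V.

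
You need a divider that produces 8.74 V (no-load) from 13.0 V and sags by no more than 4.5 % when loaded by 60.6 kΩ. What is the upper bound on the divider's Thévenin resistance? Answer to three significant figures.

R_th ≤ 2.86 kΩ

Loading drop = R_th/(R_th + R_L) ≤ 0.0450, so R_th ≤ R_L · ε/(1−ε) = 60.6 kΩ × 0.0450/0.9550 = 2.86 kΩ.
(Any R1, R2 with R2/(R1+R2) = 0.672 and R1‖R2 ≤ 2.86 kΩ will meet the spec.)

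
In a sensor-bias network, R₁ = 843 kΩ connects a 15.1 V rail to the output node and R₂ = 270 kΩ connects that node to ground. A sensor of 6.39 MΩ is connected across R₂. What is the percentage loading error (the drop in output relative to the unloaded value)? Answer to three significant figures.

The divider's output (Thévenin) resistance is R₁‖R₂ = 204.5 kΩ.
Fractional drop under load = R_th/(R_th + R_L) = 204.5 / (204.5 + 6390) = 0.03101.
So the output falls by 3.10 %.

3.10 %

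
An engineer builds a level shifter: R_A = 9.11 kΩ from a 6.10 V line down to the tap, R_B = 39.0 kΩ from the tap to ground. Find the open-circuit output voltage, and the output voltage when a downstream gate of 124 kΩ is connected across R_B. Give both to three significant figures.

Unloaded: 4.94 V; loaded: 4.67 V

Open-circuit: V = 6.10 × 39.0/(9.11 + 39.0) = 4.94 V.
With the load, R_B becomes R_B‖R_L = 29.67 kΩ, so V = 6.10 × 29.67/38.78 = 4.67 V.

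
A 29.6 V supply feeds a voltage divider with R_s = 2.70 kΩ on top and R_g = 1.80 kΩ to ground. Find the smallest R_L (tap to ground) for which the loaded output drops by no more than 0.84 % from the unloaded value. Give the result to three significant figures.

Output resistance R_th = R_s‖R_g = (2.70 × 1.80)/4.500 = 1.080 kΩ.
The fractional drop is R_th/(R_th + R_L); requiring this ≤ 0.00840 gives R_L ≥ R_th(1/0.00840 − 1) = 1.080 × 118.0 = 127 kΩ.

R_L(min) ≈ 127 kΩ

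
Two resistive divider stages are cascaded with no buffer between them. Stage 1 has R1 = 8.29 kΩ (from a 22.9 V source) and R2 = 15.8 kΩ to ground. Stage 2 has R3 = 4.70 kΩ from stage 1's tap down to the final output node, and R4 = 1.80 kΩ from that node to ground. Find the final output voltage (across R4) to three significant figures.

Stage 2 presents R3+R4 = 6.500 kΩ as a load on stage 1's tap.
Stage 1's lower leg becomes R2‖(R3+R4) = 4.605 kΩ, so V_mid = 22.9 × 4.605/12.90 = 8.178 V.
Stage 2 is itself unloaded: V_out = V_mid × R4/(R3+R4) = 8.178 × 1.80/6.500 = 2.26 V.

V_out ≈ 2.26 V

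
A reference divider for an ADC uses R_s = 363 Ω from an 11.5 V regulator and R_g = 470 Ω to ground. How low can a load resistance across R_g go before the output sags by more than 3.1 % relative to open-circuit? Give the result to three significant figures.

Output resistance R_th = R_s‖R_g = (363 × 470)/833.0 = 204.8 Ω.
The fractional drop is R_th/(R_th + R_L); requiring this ≤ 0.0310 gives R_L ≥ R_th(1/0.0310 − 1) = 204.8 × 31.26 = 6.40 kΩ.

R_L(min) ≈ 6.40 kΩ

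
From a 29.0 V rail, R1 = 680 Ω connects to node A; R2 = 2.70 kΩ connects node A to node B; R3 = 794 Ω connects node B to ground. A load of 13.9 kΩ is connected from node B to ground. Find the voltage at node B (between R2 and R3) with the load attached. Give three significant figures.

V ≈ 5.27 V

At node B, R3 is in parallel with the load: R3‖R_L = 751.1 Ω.
Below node A the resistance is R2 + (R3‖R_L) = 3451 Ω, so V_A = 29.0 × 3451/4131 = 24.23 V.
Then V_B = V_A × (R3‖R_L)/(R2 + R3‖R_L) = 24.23 × 751.1/3451 = 5.27 V.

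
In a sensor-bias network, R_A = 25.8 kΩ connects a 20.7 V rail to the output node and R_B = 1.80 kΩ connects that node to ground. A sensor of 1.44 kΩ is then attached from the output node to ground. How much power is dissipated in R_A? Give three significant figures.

Total resistance from the source is R_A + (R_B‖R_L) = 26.60 kΩ, so I = 20.7/26.60 kΩ = 0.7782 mA.
P = I²·R_A = (0.7782 mA)² × 25.8 kΩ = 15.6 mW.

P ≈ 15.6 mW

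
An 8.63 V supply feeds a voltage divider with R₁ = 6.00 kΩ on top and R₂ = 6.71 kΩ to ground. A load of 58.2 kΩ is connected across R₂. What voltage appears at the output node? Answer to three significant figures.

The load sits in parallel with R₂: R₂‖R_L = (6.71 × 58.2) / (6.71 + 58.2) = 6.016 kΩ.
V_out = 8.63 × 6.016 / (6.00 + 6.016) = 8.63 × 6.016/12.02 = 4.32 V.

V_out ≈ 4.32 V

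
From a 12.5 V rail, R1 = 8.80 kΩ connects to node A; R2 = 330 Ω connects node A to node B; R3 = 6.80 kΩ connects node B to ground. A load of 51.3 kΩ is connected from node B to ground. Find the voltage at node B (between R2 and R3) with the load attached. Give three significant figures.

At node B, R3 is in parallel with the load: R3‖R_L = 6004 Ω.
Below node A the resistance is R2 + (R3‖R_L) = 6334 Ω, so V_A = 12.5 × 6334/15130 = 5.232 V.
Then V_B = V_A × (R3‖R_L)/(R2 + R3‖R_L) = 5.232 × 6004/6334 = 4.96 V.

V ≈ 4.96 V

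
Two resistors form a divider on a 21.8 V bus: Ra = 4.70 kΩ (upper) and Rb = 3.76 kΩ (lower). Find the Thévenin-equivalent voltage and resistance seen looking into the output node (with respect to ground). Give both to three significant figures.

V_th is the open-circuit tap voltage: 21.8 × 3.76/(4.70 + 3.76) = 9.69 V.
With the supply zeroed, Ra and Rb appear in parallel from the tap: R_th = Ra‖Rb = (4.70 × 3.76)/8.460 = 2.09 kΩ.

V_th = 9.69 V, R_th = 2.09 kΩ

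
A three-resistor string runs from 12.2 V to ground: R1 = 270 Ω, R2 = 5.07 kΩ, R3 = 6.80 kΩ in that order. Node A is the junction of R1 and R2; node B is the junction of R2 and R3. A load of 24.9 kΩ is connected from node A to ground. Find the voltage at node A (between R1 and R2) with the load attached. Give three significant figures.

V ≈ 11.8 V

Below node A the series string R2+R3 = 11870 Ω sits in parallel with the 24900 Ω load: 8038 Ω.
V_A = 12.2 × 8038/(270 + 8038) = 11.8 V.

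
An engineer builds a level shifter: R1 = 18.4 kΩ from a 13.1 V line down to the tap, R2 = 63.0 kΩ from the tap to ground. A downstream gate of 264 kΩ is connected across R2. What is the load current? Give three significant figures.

I_L ≈ 0.0364 mA

R2‖R_L = 50.86 kΩ; V_out = 13.1 × 50.86/69.26 = 9.620 V.
I_L = V_out / R_L = 9.620 / 264 kΩ = 0.0364 mA.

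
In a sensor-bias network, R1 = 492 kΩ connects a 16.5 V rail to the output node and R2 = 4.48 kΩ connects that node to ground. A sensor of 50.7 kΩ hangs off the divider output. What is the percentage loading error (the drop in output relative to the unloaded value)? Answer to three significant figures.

8.05 %

The divider's output (Thévenin) resistance is R1‖R2 = 4.440 kΩ.
Fractional drop under load = R_th/(R_th + R_L) = 4.440 / (4.440 + 50.7) = 0.08052.
So the output falls by 8.05 %.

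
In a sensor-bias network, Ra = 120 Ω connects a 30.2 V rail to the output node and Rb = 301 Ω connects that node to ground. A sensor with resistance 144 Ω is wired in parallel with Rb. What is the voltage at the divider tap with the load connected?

The load sits in parallel with Rb: Rb‖R_L = (301 × 144) / (301 + 144) = 97.40 Ω.
V_out = 30.2 × 97.40 / (120 + 97.40) = 30.2 × 97.40/217.4 = 13.5 V.
(Unloaded it would have been 21.6 V.)

V_out ≈ 13.5 V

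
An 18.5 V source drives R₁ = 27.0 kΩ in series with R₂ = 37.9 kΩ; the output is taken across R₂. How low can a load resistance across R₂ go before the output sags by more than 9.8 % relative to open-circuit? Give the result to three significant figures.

R_L(min) ≈ 145 kΩ

Output resistance R_th = R₁‖R₂ = (27.0 × 37.9)/64.90 = 15.77 kΩ.
The fractional drop is R_th/(R_th + R_L); requiring this ≤ 0.0980 gives R_L ≥ R_th(1/0.0980 − 1) = 15.77 × 9.204 = 145 kΩ.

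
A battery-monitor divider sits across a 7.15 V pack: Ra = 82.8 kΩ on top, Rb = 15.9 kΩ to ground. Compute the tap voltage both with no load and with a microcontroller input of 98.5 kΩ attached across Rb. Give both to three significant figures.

Unloaded: 1.15 V; loaded: 1.01 V

Open-circuit: V = 7.15 × 15.9/(82.8 + 15.9) = 1.15 V.
With the load, Rb becomes Rb‖R_L = 13.69 kΩ, so V = 7.15 × 13.69/96.49 = 1.01 V.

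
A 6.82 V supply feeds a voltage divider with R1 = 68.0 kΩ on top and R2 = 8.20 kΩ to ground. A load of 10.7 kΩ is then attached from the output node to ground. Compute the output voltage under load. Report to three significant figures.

V_out ≈ 0.436 V

The load sits in parallel with R2: R2‖R_L = (8.20 × 10.7) / (8.20 + 10.7) = 4.642 kΩ.
V_out = 6.82 × 4.642 / (68.0 + 4.642) = 6.82 × 4.642/72.64 = 0.436 V.
(Unloaded it would have been 0.734 V.)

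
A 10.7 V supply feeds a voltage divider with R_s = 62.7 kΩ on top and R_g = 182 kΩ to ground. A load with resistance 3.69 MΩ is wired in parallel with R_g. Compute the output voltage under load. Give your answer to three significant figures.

The load sits in parallel with R_g: R_g‖R_L = (182 × 3690) / (182 + 3690) = 173.4 kΩ.
V_out = 10.7 × 173.4 / (62.7 + 173.4) = 10.7 × 173.4/236.1 = 7.86 V.

V_out ≈ 7.86 V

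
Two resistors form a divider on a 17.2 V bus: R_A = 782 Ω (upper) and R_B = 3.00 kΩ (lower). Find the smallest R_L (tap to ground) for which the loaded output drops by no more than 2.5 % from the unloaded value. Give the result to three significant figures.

Output resistance R_th = R_A‖R_B = (782 × 3000)/3782 = 620.3 Ω.
The fractional drop is R_th/(R_th + R_L); requiring this ≤ 0.0250 gives R_L ≥ R_th(1/0.0250 − 1) = 620.3 × 39.00 = 24.2 kΩ.

R_L(min) ≈ 24.2 kΩ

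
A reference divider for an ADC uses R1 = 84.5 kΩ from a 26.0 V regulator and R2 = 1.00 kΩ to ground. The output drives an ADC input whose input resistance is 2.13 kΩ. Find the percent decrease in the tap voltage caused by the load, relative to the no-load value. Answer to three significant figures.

Unloaded V = 26.0 × 1.00/85.50 = 0.3041 V.
Loaded: R2‖R_L = 0.6805 kΩ, giving V = 26.0 × 0.6805/85.18 = 0.2077 V.
Drop = (0.3041 − 0.2077) / 0.3041 = 31.7 %.

31.7 %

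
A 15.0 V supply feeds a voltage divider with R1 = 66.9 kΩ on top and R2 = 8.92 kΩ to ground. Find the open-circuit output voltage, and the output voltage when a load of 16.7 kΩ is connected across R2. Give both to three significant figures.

Unloaded: 1.76 V; loaded: 1.20 V

Open-circuit: V = 15.0 × 8.92/(66.9 + 8.92) = 1.76 V.
With the load, R2 becomes R2‖R_L = 5.814 kΩ, so V = 15.0 × 5.814/72.71 = 1.20 V.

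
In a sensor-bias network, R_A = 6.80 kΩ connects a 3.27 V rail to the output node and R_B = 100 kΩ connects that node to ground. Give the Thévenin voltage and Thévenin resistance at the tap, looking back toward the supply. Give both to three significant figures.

V_th is the open-circuit tap voltage: 3.27 × 100/(6.80 + 100) = 3.06 V.
With the supply zeroed, R_A and R_B appear in parallel from the tap: R_th = R_A‖R_B = (6.80 × 100)/106.8 = 6.37 kΩ.

V_th = 3.06 V, R_th = 6.37 kΩ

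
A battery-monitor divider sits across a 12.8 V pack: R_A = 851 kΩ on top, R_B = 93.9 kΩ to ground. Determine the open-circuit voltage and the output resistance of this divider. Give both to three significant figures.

V_th is the open-circuit tap voltage: 12.8 × 93.9/(851 + 93.9) = 1.27 V.
With the supply zeroed, R_A and R_B appear in parallel from the tap: R_th = R_A‖R_B = (851 × 93.9)/944.9 = 84.6 kΩ.

V_th = 1.27 V, R_th = 84.6 kΩ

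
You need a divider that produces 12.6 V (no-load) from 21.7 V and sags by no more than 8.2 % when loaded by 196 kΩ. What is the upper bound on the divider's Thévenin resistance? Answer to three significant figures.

Loading drop = R_th/(R_th + R_L) ≤ 0.0820, so R_th ≤ R_L · ε/(1−ε) = 196 kΩ × 0.0820/0.9180 = 17.5 kΩ.

R_th ≤ 17.5 kΩ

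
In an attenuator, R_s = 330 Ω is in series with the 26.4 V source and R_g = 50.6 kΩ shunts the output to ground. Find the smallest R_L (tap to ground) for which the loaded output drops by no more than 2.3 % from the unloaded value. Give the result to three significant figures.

Output resistance R_th = R_s‖R_g = (330 × 50600)/50930 = 327.9 Ω.
The fractional drop is R_th/(R_th + R_L); requiring this ≤ 0.0230 gives R_L ≥ R_th(1/0.0230 − 1) = 327.9 × 42.48 = 13.9 kΩ.

R_L(min) ≈ 13.9 kΩ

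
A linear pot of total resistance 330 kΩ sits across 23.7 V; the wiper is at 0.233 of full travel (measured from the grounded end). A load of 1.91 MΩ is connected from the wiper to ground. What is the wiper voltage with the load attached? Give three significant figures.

V ≈ 5.36 V

The wiper splits the pot into (1−α)R = 253.1 kΩ above and αR = 76.89 kΩ below.
Lower section ‖ load = 73.91 kΩ.
V_wiper = 23.7 × 73.91/(253.1 + 73.91) = 5.36 V.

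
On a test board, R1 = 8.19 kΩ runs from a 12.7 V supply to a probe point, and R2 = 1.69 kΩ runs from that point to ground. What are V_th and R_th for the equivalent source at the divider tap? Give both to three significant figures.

V_th is the open-circuit tap voltage: 12.7 × 1.69/(8.19 + 1.69) = 2.17 V.
With the supply zeroed, R1 and R2 appear in parallel from the tap: R_th = R1‖R2 = (8.19 × 1.69)/9.880 = 1.40 kΩ.

V_th = 2.17 V, R_th = 1.40 kΩ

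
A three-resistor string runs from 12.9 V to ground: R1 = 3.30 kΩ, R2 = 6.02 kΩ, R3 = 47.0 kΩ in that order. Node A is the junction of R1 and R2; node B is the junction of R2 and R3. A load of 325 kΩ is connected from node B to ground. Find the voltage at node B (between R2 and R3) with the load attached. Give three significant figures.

V ≈ 10.5 V

At node B, R3 is in parallel with the load: R3‖R_L = 41.06 kΩ.
Below node A the resistance is R2 + (R3‖R_L) = 47.08 kΩ, so V_A = 12.9 × 47.08/50.38 = 12.06 V.
Then V_B = V_A × (R3‖R_L)/(R2 + R3‖R_L) = 12.06 × 41.06/47.08 = 10.5 V.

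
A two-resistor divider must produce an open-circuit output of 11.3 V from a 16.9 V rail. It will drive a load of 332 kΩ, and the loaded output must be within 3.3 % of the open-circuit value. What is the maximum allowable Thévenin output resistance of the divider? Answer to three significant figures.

R_th ≤ 11.3 kΩ

Loading drop = R_th/(R_th + R_L) ≤ 0.0330, so R_th ≤ R_L · ε/(1−ε) = 332 kΩ × 0.0330/0.9670 = 11.3 kΩ.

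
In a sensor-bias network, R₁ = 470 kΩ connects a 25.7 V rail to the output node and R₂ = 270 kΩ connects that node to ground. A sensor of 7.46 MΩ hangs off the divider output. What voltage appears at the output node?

The load sits in parallel with R₂: R₂‖R_L = (270 × 7460) / (270 + 7460) = 260.6 kΩ.
V_out = 25.7 × 260.6 / (470 + 260.6) = 25.7 × 260.6/730.6 = 9.17 V.

V_out ≈ 9.17 V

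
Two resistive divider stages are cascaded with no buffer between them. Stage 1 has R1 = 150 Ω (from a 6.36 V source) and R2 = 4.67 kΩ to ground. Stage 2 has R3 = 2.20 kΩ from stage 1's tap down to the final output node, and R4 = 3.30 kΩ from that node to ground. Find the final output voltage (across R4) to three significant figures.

V_out ≈ 3.60 V

Stage 2 presents R3+R4 = 5500 Ω as a load on stage 1's tap.
Stage 1's lower leg becomes R2‖(R3+R4) = 2526 Ω, so V_mid = 6.36 × 2526/2676 = 6.003 V.
Stage 2 is itself unloaded: V_out = V_mid × R4/(R3+R4) = 6.003 × 3300/5500 = 3.60 V.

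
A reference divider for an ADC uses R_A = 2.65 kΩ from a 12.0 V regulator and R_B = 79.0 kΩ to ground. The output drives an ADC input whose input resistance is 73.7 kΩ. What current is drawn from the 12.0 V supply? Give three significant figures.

I ≈ 0.294 mA

R_B‖R_L = 38.13 kΩ, so the source sees R_A + R_B‖R_L = 40.78 kΩ.
I = 12.0 V / 40.78 kΩ = 0.294 mA.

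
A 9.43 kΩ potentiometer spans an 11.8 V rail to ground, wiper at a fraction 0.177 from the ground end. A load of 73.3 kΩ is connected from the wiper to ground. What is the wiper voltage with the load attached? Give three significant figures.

V ≈ 2.05 V

The wiper splits the pot into (1−α)R = 7.761 kΩ above and αR = 1.669 kΩ below.
Lower section ‖ load = 1.632 kΩ.
V_wiper = 11.8 × 1.632/(7.761 + 1.632) = 2.05 V.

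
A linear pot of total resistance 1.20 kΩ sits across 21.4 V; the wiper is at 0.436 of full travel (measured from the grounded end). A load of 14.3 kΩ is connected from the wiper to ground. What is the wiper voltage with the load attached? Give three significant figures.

V ≈ 9.14 V

The wiper splits the pot into (1−α)R = 676.8 Ω above and αR = 523.2 Ω below.
Lower section ‖ load = 504.7 Ω.
V_wiper = 21.4 × 504.7/(676.8 + 504.7) = 9.14 V.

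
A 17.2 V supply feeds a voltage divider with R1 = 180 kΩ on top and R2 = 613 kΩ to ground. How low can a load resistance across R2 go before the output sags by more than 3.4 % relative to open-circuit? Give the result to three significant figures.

R_L(min) ≈ 3.95 MΩ

Output resistance R_th = R1‖R2 = (180 × 613)/793.0 = 139.1 kΩ.
The fractional drop is R_th/(R_th + R_L); requiring this ≤ 0.0340 gives R_L ≥ R_th(1/0.0340 − 1) = 139.1 × 28.41 = 3.95 MΩ.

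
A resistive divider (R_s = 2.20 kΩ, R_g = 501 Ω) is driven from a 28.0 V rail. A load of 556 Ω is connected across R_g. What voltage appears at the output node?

The load sits in parallel with R_g: R_g‖R_L = (501 × 556) / (501 + 556) = 263.5 Ω.
V_out = 28.0 × 263.5 / (2200 + 263.5) = 28.0 × 263.5/2464 = 3.00 V.

V_out ≈ 3.00 V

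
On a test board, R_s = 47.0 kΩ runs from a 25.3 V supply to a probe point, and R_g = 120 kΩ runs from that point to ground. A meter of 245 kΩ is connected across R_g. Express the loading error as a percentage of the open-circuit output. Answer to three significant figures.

The divider's output (Thévenin) resistance is R_s‖R_g = 33.77 kΩ.
Fractional drop under load = R_th/(R_th + R_L) = 33.77 / (33.77 + 245) = 0.1211.
So the output falls by 12.1 %.

12.1 %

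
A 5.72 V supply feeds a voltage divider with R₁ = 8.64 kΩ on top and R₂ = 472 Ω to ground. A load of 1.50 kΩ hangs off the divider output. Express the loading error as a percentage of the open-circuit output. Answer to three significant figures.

23.0 %

The divider's output (Thévenin) resistance is R₁‖R₂ = 447.6 Ω.
Fractional drop under load = R_th/(R_th + R_L) = 447.6 / (447.6 + 1500) = 0.2298.
So the output falls by 23.0 %.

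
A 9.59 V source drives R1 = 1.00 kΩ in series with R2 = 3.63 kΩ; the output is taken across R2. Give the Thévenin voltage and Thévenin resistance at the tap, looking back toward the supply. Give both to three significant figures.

V_th = 7.52 V, R_th = 784 Ω

V_th is the open-circuit tap voltage: 9.59 × 3.63/(1.00 + 3.63) = 7.52 V.
With the supply zeroed, R1 and R2 appear in parallel from the tap: R_th = R1‖R2 = (1.00 × 3.63)/4.630 = 784 Ω.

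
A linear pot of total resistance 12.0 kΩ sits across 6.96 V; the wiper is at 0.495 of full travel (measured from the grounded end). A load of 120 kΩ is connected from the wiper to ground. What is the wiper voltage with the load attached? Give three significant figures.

The wiper splits the pot into (1−α)R = 6.060 kΩ above and αR = 5.940 kΩ below.
Lower section ‖ load = 5.660 kΩ.
V_wiper = 6.96 × 5.660/(6.060 + 5.660) = 3.36 V.

V ≈ 3.36 V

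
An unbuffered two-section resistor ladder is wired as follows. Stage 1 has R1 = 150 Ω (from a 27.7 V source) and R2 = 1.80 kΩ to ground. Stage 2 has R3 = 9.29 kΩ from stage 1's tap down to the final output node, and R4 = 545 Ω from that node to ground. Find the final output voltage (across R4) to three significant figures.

V_out ≈ 1.40 V

Stage 2 presents R3+R4 = 9835 Ω as a load on stage 1's tap.
Stage 1's lower leg becomes R2‖(R3+R4) = 1522 Ω, so V_mid = 27.7 × 1522/1672 = 25.21 V.
Stage 2 is itself unloaded: V_out = V_mid × R4/(R3+R4) = 25.21 × 545/9835 = 1.40 V.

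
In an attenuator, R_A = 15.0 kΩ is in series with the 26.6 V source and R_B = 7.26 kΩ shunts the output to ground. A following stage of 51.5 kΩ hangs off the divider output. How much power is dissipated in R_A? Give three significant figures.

P ≈ 23.3 mW

Total resistance from the source is R_A + (R_B‖R_L) = 21.36 kΩ, so I = 26.6/21.36 kΩ = 1.245 mA.
P = I²·R_A = (1.245 mA)² × 15.0 kΩ = 23.3 mW.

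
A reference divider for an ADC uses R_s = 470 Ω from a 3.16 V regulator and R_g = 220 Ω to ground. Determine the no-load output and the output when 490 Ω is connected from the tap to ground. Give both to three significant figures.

Unloaded: 1.01 V; loaded: 0.772 V

Open-circuit: V = 3.16 × 220/(470 + 220) = 1.01 V.
With the load, R_g becomes R_g‖R_L = 151.8 Ω, so V = 3.16 × 151.8/621.8 = 0.772 V.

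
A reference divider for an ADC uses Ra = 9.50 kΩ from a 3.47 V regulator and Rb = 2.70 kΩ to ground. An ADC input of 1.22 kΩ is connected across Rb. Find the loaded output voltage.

The load sits in parallel with Rb: Rb‖R_L = (2.70 × 1.22) / (2.70 + 1.22) = 0.8403 kΩ.
V_out = 3.47 × 0.8403 / (9.50 + 0.8403) = 3.47 × 0.8403/10.34 = 0.282 V.

V_out ≈ 0.282 V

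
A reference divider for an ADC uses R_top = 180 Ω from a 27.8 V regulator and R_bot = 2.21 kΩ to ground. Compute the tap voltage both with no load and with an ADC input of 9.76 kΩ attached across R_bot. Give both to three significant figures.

Open-circuit: V = 27.8 × 2210/(180 + 2210) = 25.7 V.
With the load, R_bot becomes R_bot‖R_L = 1802 Ω, so V = 27.8 × 1802/1982 = 25.3 V.

Unloaded: 25.7 V; loaded: 25.3 V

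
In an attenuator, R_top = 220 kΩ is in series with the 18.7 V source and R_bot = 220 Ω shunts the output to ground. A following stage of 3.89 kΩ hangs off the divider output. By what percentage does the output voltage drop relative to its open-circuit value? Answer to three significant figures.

The divider's output (Thévenin) resistance is R_top‖R_bot = 219.8 Ω.
Fractional drop under load = R_th/(R_th + R_L) = 219.8 / (219.8 + 3890) = 0.05348.
So the output falls by 5.35 %.

5.35 %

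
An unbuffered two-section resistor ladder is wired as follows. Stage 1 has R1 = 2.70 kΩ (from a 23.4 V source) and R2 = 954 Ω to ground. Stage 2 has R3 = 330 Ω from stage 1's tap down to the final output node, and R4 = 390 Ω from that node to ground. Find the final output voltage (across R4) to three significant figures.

V_out ≈ 1.67 V

Stage 2 presents R3+R4 = 720.0 Ω as a load on stage 1's tap.
Stage 1's lower leg becomes R2‖(R3+R4) = 410.3 Ω, so V_mid = 23.4 × 410.3/3110 = 3.087 V.
Stage 2 is itself unloaded: V_out = V_mid × R4/(R3+R4) = 3.087 × 390/720.0 = 1.67 V.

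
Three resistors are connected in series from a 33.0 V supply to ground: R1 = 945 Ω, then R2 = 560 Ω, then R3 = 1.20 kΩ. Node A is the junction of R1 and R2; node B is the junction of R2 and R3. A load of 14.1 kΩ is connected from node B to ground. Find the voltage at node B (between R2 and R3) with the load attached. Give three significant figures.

At node B, R3 is in parallel with the load: R3‖R_L = 1106 Ω.
Below node A the resistance is R2 + (R3‖R_L) = 1666 Ω, so V_A = 33.0 × 1666/2611 = 21.06 V.
Then V_B = V_A × (R3‖R_L)/(R2 + R3‖R_L) = 21.06 × 1106/1666 = 14.0 V.

V ≈ 14.0 V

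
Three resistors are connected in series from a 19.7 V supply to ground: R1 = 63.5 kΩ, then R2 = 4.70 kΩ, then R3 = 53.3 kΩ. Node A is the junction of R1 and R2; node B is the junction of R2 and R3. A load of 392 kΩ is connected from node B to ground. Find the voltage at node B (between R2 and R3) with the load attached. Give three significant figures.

V ≈ 8.03 V

At node B, R3 is in parallel with the load: R3‖R_L = 46.92 kΩ.
Below node A the resistance is R2 + (R3‖R_L) = 51.62 kΩ, so V_A = 19.7 × 51.62/115.1 = 8.834 V.
Then V_B = V_A × (R3‖R_L)/(R2 + R3‖R_L) = 8.834 × 46.92/51.62 = 8.03 V.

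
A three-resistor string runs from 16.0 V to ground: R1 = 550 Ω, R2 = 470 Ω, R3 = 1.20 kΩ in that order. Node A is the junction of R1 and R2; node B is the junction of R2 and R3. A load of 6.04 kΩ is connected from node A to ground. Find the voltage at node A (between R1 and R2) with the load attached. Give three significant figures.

V ≈ 11.3 V

Below node A the series string R2+R3 = 1670 Ω sits in parallel with the 6040 Ω load: 1308 Ω.
V_A = 16.0 × 1308/(550 + 1308) = 11.3 V.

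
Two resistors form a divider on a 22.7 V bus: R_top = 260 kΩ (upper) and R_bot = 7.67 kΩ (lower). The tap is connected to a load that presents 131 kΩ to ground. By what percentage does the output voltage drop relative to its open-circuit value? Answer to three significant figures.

The divider's output (Thévenin) resistance is R_top‖R_bot = 7.450 kΩ.
Fractional drop under load = R_th/(R_th + R_L) = 7.450 / (7.450 + 131) = 0.05381.
So the output falls by 5.38 %.

5.38 %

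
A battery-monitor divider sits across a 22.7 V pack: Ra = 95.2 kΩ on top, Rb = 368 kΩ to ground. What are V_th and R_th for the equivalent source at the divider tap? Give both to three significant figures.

V_th = 18.0 V, R_th = 75.6 kΩ

V_th is the open-circuit tap voltage: 22.7 × 368/(95.2 + 368) = 18.0 V.
With the supply zeroed, Ra and Rb appear in parallel from the tap: R_th = Ra‖Rb = (95.2 × 368)/463.2 = 75.6 kΩ.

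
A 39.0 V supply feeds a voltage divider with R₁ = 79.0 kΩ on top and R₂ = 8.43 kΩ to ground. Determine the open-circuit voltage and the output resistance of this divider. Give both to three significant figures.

V_th is the open-circuit tap voltage: 39.0 × 8.43/(79.0 + 8.43) = 3.76 V.
With the supply zeroed, R₁ and R₂ appear in parallel from the tap: R_th = R₁‖R₂ = (79.0 × 8.43)/87.43 = 7.62 kΩ.

V_th = 3.76 V, R_th = 7.62 kΩ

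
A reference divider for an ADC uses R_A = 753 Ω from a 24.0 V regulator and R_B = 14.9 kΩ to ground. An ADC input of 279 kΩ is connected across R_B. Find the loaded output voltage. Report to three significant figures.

The load sits in parallel with R_B: R_B‖R_L = (14900 × 279000) / (14900 + 279000) = 14140 Ω.
V_out = 24.0 × 14140 / (753 + 14140) = 24.0 × 14140/14900 = 22.8 V.

V_out ≈ 22.8 V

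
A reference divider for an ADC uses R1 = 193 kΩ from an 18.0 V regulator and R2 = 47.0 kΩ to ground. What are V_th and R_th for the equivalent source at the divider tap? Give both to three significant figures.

V_th is the open-circuit tap voltage: 18.0 × 47.0/(193 + 47.0) = 3.52 V.
With the supply zeroed, R1 and R2 appear in parallel from the tap: R_th = R1‖R2 = (193 × 47.0)/240.0 = 37.8 kΩ.

V_th = 3.52 V, R_th = 37.8 kΩ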